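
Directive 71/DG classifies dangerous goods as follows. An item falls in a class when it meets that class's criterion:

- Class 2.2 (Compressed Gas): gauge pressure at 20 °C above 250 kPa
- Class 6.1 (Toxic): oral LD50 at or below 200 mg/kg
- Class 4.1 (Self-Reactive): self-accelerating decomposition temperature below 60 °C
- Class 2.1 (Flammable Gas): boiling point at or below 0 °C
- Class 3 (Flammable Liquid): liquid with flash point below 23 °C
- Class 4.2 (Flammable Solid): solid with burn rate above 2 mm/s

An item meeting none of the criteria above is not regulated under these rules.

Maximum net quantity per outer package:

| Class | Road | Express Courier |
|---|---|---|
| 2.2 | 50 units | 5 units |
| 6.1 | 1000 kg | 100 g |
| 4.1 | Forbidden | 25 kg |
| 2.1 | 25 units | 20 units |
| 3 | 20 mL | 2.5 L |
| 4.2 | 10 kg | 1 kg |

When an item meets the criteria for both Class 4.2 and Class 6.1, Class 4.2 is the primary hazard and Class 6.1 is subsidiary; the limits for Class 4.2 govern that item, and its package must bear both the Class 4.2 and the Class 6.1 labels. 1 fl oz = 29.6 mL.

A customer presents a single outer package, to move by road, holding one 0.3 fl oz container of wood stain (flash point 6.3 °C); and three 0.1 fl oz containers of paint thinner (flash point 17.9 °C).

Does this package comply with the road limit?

Yes

The wood stain has flash point 6.3 °C, which is < 23 °C, so it is Class 3 (Flammable Liquid).
Paint thinner: flash point 17.9 °C < 23 °C → Class 3 (Flammable Liquid).
Class 3 net quantity: (one 0.3 fl oz container = 8.88 mL) + (three 0.1 fl oz containers = 8.88 mL) = 17.76 mL.
17.76 mL ≤ 20 mL (road limit, Class 3) — within limit.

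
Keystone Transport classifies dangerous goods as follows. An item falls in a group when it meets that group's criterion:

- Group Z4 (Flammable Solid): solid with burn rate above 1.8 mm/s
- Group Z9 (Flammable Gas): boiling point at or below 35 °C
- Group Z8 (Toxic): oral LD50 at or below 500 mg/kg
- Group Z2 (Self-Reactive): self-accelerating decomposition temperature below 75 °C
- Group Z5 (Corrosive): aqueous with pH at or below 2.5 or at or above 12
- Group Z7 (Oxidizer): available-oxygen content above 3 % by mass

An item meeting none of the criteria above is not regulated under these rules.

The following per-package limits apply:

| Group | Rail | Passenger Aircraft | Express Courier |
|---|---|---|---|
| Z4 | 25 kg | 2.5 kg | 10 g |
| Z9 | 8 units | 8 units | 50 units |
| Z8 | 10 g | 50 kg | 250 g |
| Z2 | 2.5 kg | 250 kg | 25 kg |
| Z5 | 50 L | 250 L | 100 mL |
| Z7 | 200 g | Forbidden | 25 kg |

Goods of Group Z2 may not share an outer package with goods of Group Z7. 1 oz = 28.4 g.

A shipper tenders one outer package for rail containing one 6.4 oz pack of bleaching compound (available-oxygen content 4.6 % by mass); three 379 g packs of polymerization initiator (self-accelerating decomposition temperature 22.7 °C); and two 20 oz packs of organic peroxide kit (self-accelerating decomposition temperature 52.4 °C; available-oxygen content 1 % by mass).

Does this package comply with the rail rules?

Bleaching compound: available-oxygen content 4.6 % by mass > 3 % by mass → Group Z7 (Oxidizer).
With self-accelerating decomposition temperature 22.7 °C (< 75 °C), the polymerization initiator falls in Group Z2.
Organic peroxide kit: self-accelerating decomposition temperature 52.4 °C < 75 °C → Group Z2 (Self-Reactive).
Total Group Z2: (three 379 g packs = 1.137 kg) + (two 20 oz packs = 1.136 kg) = 2.273 kg.
2.273 kg ≤ 2.5 kg (rail limit, Group Z2) — within limit.
Group Z7 quantity: one 6.4 oz pack = 181.76 g.
181.76 g is within the rail limit of 200 g for Group Z7.
Group Z2 and Group Z7 may not share an outer package.

No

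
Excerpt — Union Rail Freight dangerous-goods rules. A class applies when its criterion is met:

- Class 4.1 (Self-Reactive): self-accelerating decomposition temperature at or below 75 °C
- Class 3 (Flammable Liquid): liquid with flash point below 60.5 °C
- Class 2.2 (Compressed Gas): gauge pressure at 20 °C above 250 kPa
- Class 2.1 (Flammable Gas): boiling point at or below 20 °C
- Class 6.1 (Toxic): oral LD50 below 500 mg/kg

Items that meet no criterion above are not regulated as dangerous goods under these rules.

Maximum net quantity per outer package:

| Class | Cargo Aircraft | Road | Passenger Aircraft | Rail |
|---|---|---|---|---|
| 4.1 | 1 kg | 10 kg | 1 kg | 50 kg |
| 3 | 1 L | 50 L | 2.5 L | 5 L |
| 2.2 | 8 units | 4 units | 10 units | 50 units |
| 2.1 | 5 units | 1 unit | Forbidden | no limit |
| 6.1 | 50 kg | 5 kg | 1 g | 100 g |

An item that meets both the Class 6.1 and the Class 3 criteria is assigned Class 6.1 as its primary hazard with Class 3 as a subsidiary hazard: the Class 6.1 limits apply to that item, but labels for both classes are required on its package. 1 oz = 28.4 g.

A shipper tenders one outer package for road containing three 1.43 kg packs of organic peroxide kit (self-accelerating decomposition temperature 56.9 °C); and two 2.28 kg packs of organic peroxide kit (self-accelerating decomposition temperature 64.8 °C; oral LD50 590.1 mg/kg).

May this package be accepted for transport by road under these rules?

Self-accelerating decomposition temperature 56.9 °C meets the Class 4.1 criterion (Self-Reactive), so the organic peroxide kit is Class 4.1.
Organic peroxide kit: self-accelerating decomposition temperature 64.8 °C ≤ 75 °C → Class 4.1 (Self-Reactive).
Class 4.1 net quantity: (three 1.43 kg packs = 4.29 kg) + (two 2.28 kg packs = 4.56 kg) = 8.85 kg.
8.85 kg ≤ 10 kg (road limit, Class 4.1) — within limit.

Yes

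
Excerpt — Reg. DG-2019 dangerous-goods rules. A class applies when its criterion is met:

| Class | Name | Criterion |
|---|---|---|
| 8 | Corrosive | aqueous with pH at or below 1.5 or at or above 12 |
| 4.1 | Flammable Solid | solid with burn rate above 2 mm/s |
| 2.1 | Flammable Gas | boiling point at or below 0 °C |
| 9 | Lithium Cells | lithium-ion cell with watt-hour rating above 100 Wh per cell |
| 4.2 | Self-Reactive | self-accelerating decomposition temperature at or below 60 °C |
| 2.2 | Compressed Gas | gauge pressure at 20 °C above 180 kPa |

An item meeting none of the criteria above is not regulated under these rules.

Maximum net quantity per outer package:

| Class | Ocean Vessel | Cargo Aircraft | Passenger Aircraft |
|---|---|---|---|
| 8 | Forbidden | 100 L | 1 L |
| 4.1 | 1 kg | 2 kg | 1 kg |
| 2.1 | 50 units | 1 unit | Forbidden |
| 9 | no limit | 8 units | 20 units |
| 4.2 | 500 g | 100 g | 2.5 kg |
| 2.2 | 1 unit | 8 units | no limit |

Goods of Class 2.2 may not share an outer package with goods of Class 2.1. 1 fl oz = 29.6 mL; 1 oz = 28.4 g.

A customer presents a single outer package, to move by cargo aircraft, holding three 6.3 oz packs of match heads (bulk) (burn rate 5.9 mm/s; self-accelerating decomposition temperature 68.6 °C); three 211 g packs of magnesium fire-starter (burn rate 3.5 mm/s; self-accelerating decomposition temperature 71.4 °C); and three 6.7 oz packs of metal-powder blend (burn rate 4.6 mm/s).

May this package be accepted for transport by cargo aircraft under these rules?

Yes

Match heads (bulk): burn rate 5.9 mm/s > 2 mm/s → Class 4.1 (Flammable Solid).
With burn rate 3.5 mm/s (> 2 mm/s), the magnesium fire-starter falls in Class 4.1.
With burn rate 4.6 mm/s (> 2 mm/s), the metal-powder blend falls in Class 4.1.
Total Class 4.1: (three 6.3 oz packs = 536.76 g) + (three 211 g packs = 633 g) + (three 6.7 oz packs = 570.84 g) = 1740.6 g.
1740.6 g is within the cargo aircraft limit of 2 kg for Class 4.1.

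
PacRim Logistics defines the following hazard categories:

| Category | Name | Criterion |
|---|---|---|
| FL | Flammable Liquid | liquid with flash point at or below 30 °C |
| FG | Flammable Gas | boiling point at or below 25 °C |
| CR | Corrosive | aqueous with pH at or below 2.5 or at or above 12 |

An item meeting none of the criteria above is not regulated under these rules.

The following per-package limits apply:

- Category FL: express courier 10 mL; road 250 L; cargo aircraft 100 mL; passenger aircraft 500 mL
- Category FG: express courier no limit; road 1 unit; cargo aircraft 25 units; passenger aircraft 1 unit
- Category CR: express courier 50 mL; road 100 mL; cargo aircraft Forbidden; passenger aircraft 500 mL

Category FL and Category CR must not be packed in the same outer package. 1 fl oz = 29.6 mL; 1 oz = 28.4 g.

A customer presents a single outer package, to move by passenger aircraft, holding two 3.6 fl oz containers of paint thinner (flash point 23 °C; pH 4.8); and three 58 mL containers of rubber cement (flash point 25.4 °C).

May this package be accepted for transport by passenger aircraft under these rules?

Yes

Flash point 23 °C meets the Category FL criterion (Flammable Liquid), so the paint thinner is Category FL.
The rubber cement has flash point 25.4 °C, which is ≤ 30 °C, so it is Category FL (Flammable Liquid).
Category FL net quantity: (two 3.6 fl oz containers = 213.12 mL) + (three 58 mL containers = 174 mL) = 387.12 mL.
387.12 mL ≤ 500 mL (passenger aircraft limit, Category FL) — within limit.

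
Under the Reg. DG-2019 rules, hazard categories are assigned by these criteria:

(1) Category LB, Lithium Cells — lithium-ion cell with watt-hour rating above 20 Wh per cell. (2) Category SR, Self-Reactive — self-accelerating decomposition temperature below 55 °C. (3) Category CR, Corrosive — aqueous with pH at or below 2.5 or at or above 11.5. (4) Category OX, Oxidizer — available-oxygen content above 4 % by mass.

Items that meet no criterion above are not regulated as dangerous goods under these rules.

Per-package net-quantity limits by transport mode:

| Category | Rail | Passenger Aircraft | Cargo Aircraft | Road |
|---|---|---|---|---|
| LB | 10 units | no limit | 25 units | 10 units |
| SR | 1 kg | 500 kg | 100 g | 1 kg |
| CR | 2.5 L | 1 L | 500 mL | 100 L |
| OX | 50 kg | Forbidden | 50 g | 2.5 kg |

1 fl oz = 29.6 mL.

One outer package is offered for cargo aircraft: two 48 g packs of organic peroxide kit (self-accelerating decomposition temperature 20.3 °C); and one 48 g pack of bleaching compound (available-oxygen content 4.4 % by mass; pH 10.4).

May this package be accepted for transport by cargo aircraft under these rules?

Yes

With self-accelerating decomposition temperature 20.3 °C (< 55 °C), the organic peroxide kit falls in Category SR.
With available-oxygen content 4.4 % by mass (> 4 % by mass), the bleaching compound falls in Category OX.
Category SR quantity: two 48 g packs = 96 g.
96 g is within the cargo aircraft limit of 100 g for Category SR.
Category OX quantity: 48 g.
48 g is within the cargo aircraft limit of 50 g for Category OX.
Every hazard category is within its cargo aircraft limit and no segregation rule is violated.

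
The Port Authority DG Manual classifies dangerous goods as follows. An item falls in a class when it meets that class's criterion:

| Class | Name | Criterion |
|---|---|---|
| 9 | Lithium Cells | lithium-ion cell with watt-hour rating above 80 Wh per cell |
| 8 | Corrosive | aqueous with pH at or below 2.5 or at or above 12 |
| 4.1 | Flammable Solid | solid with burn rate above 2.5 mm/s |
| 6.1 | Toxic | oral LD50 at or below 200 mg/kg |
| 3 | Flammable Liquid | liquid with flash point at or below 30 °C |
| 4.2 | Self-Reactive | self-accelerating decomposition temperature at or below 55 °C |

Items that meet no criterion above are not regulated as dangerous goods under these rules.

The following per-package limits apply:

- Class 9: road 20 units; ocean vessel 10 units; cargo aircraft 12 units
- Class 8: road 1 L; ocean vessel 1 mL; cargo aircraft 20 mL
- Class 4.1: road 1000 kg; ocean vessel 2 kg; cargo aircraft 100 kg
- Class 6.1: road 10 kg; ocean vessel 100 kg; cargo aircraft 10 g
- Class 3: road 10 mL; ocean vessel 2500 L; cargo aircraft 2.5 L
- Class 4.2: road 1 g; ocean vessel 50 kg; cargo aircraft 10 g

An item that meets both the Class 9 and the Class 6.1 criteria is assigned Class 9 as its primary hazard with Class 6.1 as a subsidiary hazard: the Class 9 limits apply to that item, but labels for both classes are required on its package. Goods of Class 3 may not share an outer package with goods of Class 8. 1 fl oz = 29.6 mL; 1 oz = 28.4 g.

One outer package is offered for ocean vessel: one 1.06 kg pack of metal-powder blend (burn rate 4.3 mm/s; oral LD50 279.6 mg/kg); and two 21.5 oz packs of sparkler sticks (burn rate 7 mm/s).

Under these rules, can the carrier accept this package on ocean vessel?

No

Metal-powder blend: burn rate 4.3 mm/s > 2.5 mm/s → Class 4.1 (Flammable Solid).
Burn rate 7 mm/s meets the Class 4.1 criterion (Flammable Solid), so the sparkler sticks are Class 4.1.
Class 4.1 net quantity: 1.06 kg + (two 21.5 oz packs = 1221.2 g) = 2281.2 g.
2281.2 g > 2 kg (ocean vessel limit, Class 4.1) — over the limit.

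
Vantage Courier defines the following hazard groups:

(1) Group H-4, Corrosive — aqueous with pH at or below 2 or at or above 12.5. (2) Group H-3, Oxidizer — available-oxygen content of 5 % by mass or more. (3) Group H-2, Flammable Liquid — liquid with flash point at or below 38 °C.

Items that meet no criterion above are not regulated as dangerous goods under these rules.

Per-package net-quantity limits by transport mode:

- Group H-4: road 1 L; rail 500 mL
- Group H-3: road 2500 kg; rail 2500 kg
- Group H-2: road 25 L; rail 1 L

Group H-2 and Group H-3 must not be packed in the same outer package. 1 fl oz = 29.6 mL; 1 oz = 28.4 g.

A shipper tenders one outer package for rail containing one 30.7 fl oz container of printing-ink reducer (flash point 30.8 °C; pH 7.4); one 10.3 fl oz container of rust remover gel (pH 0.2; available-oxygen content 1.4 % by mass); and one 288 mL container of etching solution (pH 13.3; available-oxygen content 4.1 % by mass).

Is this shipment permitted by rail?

Flash point 30.8 °C meets the Group H-2 criterion (Flammable Liquid), so the printing-ink reducer is Group H-2.
Rust remover gel: pH 0.2 ≤ 2 → Group H-4 (Corrosive).
Etching solution: pH 13.3 ≥ 12.5 → Group H-4 (Corrosive).
Group H-4 net quantity: (one 10.3 fl oz container = 304.88 mL) + 288 mL = 592.88 mL.
That exceeds the Group H-4 rail limit of 500 mL.
Group H-2 quantity: one 30.7 fl oz container = 908.72 mL.
908.72 mL is within the rail limit of 1 L for Group H-2.
The segregation rule (Group H-2 with Group H-3) does not apply to Group H-4 with Group H-2.

No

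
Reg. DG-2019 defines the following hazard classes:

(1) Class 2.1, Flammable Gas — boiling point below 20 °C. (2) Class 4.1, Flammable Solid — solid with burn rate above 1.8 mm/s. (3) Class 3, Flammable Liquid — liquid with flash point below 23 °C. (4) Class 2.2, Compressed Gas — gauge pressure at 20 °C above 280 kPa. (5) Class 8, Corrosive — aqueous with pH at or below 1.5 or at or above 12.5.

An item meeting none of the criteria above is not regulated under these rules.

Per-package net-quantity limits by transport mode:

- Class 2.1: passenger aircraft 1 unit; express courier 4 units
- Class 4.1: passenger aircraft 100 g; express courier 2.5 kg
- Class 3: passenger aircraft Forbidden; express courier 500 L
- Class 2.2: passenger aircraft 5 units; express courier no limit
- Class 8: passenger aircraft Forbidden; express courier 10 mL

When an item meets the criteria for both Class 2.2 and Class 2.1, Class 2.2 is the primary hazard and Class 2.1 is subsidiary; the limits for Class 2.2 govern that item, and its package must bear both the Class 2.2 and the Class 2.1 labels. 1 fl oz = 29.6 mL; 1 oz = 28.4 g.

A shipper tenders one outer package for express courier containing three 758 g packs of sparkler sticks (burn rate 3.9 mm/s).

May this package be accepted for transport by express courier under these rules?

The sparkler sticks have burn rate 3.9 mm/s, which is > 1.8 mm/s, so they are Class 4.1 (Flammable Solid).
Class 4.1 quantity: three 758 g packs = 2.274 kg.
2.274 kg is within the express courier limit of 2.5 kg for Class 4.1.

Yes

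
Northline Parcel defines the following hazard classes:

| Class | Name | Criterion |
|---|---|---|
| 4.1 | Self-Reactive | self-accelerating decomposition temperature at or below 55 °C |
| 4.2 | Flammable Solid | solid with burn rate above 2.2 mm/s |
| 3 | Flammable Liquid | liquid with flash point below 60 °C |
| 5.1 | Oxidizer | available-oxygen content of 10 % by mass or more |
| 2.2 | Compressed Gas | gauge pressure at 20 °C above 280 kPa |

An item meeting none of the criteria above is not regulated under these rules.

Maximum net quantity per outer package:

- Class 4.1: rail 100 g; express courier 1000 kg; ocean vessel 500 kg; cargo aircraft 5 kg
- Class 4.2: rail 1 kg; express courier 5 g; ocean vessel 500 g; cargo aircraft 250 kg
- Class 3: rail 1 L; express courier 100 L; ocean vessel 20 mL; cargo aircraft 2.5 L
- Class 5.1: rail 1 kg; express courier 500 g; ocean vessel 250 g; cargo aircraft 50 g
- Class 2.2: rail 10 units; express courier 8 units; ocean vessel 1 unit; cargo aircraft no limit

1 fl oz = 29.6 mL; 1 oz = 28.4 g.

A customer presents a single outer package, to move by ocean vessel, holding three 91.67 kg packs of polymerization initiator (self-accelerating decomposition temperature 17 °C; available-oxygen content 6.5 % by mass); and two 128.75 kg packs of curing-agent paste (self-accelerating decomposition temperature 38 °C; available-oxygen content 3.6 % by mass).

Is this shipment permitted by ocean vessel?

No

Self-accelerating decomposition temperature 17 °C meets the Class 4.1 criterion (Self-Reactive), so the polymerization initiator is Class 4.1.
Self-accelerating decomposition temperature 38 °C meets the Class 4.1 criterion (Self-Reactive), so the curing-agent paste is Class 4.1.
Total Class 4.1: (three 91.67 kg packs = 275.01 kg) + (two 128.75 kg packs = 257.5 kg) = 532.51 kg.
532.51 kg > 500 kg (ocean vessel limit, Class 4.1) — over the limit.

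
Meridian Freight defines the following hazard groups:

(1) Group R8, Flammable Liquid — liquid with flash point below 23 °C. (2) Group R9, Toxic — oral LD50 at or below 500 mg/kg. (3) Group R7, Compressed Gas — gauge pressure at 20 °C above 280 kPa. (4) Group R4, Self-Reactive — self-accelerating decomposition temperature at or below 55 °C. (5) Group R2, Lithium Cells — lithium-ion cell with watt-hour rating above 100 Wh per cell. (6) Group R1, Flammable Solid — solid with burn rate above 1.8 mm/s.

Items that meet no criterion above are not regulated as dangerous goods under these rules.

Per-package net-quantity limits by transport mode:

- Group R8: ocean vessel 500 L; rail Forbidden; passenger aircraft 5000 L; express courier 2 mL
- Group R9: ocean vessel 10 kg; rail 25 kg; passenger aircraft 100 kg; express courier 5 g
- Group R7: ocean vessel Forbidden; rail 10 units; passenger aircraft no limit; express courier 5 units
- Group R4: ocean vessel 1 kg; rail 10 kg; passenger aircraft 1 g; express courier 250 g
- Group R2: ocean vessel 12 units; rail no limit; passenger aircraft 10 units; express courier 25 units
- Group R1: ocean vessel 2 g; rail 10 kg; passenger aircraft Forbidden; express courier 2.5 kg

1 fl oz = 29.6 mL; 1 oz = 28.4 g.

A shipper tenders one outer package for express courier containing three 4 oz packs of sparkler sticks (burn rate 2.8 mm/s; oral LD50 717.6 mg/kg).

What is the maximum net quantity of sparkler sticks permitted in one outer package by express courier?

Burn rate 2.8 mm/s meets the Group R1 criterion (Flammable Solid), so the sparkler sticks are Group R1.
The express courier limit for Group R1 is 2.5 kg.

2.5 kg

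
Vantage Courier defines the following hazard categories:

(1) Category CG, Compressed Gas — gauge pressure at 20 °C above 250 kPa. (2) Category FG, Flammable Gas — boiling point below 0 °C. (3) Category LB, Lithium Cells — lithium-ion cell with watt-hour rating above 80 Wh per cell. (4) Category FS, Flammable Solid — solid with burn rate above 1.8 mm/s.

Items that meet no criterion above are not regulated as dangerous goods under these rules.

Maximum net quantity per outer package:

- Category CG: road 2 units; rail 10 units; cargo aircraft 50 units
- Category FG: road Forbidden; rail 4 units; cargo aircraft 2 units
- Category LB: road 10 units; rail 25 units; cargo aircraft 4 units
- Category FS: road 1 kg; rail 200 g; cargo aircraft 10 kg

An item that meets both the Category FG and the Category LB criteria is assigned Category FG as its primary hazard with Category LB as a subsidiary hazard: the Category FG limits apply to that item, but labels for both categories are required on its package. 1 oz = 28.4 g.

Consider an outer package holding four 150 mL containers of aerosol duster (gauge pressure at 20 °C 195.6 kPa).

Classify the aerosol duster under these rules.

Not regulated

gauge pressure at 20 °C 195.6 kPa is not above 250 kPa, so Category CG does not apply.
No criterion is met, so the item is not regulated.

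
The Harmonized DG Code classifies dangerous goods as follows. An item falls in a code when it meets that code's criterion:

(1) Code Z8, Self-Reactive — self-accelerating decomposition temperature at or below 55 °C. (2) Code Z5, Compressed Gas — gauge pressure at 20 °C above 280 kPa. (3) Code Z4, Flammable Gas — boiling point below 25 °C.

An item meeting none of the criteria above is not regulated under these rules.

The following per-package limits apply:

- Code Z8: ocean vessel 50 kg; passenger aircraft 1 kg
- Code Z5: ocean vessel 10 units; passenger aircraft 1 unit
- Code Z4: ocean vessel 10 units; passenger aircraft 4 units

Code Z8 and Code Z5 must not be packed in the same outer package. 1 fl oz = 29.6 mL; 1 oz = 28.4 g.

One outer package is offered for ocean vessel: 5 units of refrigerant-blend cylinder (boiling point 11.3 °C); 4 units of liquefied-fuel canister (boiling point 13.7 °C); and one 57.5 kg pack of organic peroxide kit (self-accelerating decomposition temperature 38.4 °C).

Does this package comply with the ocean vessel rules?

No

The refrigerant-blend cylinder has boiling point 11.3 °C, which is < 25 °C, so it is Code Z4 (Flammable Gas).
The liquefied-fuel canister has boiling point 13.7 °C, which is < 25 °C, so it is Code Z4 (Flammable Gas).
The organic peroxide kit has self-accelerating decomposition temperature 38.4 °C, which is ≤ 55 °C, so it is Code Z8 (Self-Reactive).
Total Code Z4: 5 units + 4 units = 9 units.
9 units ≤ 10 units (ocean vessel limit, Code Z4) — within limit.
Code Z8 quantity: 57.5 kg.
57.5 kg exceeds the ocean vessel limit of 50 kg for Code Z8.
The segregation rule (Code Z8 with Code Z5) does not apply to Code Z4 with Code Z8.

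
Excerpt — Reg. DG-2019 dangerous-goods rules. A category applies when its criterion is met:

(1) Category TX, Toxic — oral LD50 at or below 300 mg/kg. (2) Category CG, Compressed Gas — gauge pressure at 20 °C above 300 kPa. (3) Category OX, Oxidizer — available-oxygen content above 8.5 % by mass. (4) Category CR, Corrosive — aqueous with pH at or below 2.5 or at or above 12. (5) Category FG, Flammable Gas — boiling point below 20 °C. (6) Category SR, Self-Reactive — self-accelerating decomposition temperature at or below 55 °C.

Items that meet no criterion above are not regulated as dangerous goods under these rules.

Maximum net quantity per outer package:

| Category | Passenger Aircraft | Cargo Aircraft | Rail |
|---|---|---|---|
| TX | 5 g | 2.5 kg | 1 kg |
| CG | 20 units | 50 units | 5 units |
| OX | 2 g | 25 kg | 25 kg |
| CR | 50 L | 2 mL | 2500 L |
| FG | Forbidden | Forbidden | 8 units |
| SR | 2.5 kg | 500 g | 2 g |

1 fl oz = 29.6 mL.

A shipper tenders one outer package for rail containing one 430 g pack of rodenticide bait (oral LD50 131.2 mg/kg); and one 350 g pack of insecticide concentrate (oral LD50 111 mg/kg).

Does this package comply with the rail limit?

Rodenticide bait: oral LD50 131.2 mg/kg ≤ 300 mg/kg → Category TX (Toxic).
With oral LD50 111 mg/kg (≤ 300 mg/kg), the insecticide concentrate falls in Category TX.
Category TX net quantity: 430 g + 350 g = 780 g.
780 g ≤ 1 kg (rail limit, Category TX) — within limit.

Yes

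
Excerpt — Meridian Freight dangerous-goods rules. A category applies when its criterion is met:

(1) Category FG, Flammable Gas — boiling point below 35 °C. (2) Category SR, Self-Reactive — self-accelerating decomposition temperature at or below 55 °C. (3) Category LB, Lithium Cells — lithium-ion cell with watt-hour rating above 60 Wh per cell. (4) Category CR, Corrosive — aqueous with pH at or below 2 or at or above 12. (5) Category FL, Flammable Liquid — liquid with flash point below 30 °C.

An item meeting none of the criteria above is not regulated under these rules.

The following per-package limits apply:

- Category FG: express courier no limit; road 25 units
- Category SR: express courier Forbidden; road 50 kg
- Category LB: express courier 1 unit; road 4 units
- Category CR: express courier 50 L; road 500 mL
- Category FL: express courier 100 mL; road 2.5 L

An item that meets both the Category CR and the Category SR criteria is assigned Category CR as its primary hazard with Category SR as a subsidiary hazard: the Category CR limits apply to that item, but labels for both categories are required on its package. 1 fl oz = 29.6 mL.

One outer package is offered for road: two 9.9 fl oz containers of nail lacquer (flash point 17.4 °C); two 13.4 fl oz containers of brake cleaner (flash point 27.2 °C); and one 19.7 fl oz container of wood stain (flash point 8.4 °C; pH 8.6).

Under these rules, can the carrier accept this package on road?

Flash point 17.4 °C meets the Category FL criterion (Flammable Liquid), so the nail lacquer is Category FL.
With flash point 27.2 °C (< 30 °C), the brake cleaner falls in Category FL.
Wood stain: flash point 8.4 °C < 30 °C → Category FL (Flammable Liquid).
Category FL net quantity: (two 9.9 fl oz containers = 586.08 mL) + (two 13.4 fl oz containers = 793.28 mL) + (one 19.7 fl oz container = 583.12 mL) = 1962.48 mL.
That is within the Category FL road limit of 2.5 L.

Yes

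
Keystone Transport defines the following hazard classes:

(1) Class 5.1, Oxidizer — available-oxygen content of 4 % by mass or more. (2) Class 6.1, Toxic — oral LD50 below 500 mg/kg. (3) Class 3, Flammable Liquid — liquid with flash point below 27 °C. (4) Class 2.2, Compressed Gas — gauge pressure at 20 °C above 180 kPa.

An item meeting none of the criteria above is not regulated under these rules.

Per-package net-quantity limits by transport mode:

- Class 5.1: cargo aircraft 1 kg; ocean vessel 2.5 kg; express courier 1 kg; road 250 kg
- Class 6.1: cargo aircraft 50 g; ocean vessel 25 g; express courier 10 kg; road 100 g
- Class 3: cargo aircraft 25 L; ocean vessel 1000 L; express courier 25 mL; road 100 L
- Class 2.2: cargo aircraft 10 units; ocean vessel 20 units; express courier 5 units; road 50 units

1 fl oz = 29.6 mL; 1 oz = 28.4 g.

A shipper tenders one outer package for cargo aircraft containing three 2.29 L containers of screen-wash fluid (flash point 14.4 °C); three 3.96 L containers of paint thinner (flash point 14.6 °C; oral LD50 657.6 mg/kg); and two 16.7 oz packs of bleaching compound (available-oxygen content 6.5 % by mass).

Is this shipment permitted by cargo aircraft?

Yes

With flash point 14.4 °C (< 27 °C), the screen-wash fluid falls in Class 3.
Paint thinner: flash point 14.6 °C < 27 °C → Class 3 (Flammable Liquid).
Bleaching compound: available-oxygen content 6.5 % by mass ≥ 4 % by mass → Class 5.1 (Oxidizer).
Class 3 net quantity: (three 2.29 L containers = 6.87 L) + (three 3.96 L containers = 11.88 L) = 18.75 L.
18.75 L is within the cargo aircraft limit of 25 L for Class 3.
Class 5.1 quantity: two 16.7 oz packs = 948.56 g.
948.56 g ≤ 1 kg (cargo aircraft limit, Class 5.1) — within limit.
Every hazard class is within its cargo aircraft limit and no segregation rule is violated.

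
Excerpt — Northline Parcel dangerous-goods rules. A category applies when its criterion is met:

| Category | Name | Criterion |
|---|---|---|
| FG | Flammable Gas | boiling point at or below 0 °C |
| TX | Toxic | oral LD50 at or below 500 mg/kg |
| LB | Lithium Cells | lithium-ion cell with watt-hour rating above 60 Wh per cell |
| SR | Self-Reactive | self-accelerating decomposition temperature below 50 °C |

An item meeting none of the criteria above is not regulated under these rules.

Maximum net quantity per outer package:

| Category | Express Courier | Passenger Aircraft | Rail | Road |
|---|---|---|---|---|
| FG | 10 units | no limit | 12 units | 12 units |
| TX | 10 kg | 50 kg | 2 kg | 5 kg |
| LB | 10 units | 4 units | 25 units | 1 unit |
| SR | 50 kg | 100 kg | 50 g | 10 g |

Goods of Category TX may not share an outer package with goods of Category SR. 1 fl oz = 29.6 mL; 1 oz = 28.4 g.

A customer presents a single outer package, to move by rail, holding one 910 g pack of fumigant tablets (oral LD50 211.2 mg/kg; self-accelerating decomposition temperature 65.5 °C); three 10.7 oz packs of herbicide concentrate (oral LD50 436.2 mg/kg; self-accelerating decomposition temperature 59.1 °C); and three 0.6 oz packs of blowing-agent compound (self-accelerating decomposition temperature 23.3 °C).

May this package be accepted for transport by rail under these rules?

With oral LD50 211.2 mg/kg (≤ 500 mg/kg), the fumigant tablets fall in Category TX.
Herbicide concentrate: oral LD50 436.2 mg/kg ≤ 500 mg/kg → Category TX (Toxic).
The blowing-agent compound has self-accelerating decomposition temperature 23.3 °C, which is < 50 °C, so it is Category SR (Self-Reactive).
Category TX net quantity: 910 g + (three 10.7 oz packs = 911.64 g) = 1821.64 g.
That is within the Category TX rail limit of 2 kg.
Category SR quantity: three 0.6 oz packs = 51.12 g.
51.12 g exceeds the rail limit of 50 g for Category SR.
Category TX and Category SR may not share an outer package.

No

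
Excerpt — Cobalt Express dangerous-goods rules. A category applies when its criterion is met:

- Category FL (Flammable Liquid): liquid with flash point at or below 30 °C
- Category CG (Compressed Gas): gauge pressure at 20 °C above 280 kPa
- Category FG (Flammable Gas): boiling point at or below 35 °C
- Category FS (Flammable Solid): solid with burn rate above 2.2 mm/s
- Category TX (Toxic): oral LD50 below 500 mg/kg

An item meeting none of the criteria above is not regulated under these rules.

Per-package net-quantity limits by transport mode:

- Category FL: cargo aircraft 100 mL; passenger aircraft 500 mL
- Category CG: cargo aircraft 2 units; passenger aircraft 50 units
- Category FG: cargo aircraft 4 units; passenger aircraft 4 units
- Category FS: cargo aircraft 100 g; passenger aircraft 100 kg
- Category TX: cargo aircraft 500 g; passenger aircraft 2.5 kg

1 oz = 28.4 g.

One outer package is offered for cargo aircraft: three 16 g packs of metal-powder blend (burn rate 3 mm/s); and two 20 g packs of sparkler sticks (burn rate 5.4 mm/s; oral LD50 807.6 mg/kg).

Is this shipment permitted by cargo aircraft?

Metal-powder blend: burn rate 3 mm/s > 2.2 mm/s → Category FS (Flammable Solid).
Burn rate 5.4 mm/s meets the Category FS criterion (Flammable Solid), so the sparkler sticks are Category FS.
Category FS net quantity: (three 16 g packs = 48 g) + (two 20 g packs = 40 g) = 88 g.
88 g is within the cargo aircraft limit of 100 g for Category FS.

Yes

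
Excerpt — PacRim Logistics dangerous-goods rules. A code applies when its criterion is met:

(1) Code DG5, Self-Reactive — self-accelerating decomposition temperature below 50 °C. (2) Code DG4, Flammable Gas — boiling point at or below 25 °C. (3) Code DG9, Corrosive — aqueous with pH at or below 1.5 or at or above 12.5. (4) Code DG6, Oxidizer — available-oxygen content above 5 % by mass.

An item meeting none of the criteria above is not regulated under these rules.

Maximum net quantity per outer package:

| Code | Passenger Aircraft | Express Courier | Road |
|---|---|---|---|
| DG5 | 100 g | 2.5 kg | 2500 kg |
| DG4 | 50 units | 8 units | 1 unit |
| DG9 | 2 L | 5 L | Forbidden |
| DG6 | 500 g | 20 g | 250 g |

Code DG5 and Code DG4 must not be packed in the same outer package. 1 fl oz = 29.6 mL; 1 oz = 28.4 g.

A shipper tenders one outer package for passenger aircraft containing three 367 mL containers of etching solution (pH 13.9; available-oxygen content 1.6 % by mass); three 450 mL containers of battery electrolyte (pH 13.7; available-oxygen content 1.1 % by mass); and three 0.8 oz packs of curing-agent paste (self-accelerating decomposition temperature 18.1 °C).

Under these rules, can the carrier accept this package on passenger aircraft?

No

pH 13.9 meets the Code DG9 criterion (Corrosive), so the etching solution is Code DG9.
Battery electrolyte: pH 13.7 ≥ 12.5 → Code DG9 (Corrosive).
The curing-agent paste has self-accelerating decomposition temperature 18.1 °C, which is < 50 °C, so it is Code DG5 (Self-Reactive).
Code DG9 net quantity: (three 367 mL containers = 1.101 L) + (three 450 mL containers = 1.35 L) = 2.451 L.
2.451 L > 2 L (passenger aircraft limit, Code DG9) — over the limit.
Code DG5 quantity: three 0.8 oz packs = 68.16 g.
That is within the Code DG5 passenger aircraft limit of 100 g.
The segregation rule (Code DG5 with Code DG4) does not apply to Code DG9 with Code DG5.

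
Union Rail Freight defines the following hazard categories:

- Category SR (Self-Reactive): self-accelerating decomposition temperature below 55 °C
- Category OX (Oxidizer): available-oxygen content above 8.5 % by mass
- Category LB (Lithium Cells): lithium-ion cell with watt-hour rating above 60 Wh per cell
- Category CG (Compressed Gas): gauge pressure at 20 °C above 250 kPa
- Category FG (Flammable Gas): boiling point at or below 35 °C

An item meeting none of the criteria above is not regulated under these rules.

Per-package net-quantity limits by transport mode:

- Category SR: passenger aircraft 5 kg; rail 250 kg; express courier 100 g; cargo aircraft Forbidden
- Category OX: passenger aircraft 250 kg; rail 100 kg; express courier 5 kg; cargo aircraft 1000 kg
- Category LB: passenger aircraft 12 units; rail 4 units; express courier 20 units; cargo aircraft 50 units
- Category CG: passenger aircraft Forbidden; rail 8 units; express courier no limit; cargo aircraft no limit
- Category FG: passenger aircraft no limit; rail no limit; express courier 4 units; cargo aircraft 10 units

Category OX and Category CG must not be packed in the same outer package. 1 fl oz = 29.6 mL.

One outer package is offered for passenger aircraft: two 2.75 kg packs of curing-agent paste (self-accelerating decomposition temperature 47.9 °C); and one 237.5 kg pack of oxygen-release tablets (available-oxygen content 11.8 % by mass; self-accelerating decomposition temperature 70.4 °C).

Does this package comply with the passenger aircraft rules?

Self-accelerating decomposition temperature 47.9 °C meets the Category SR criterion (Self-Reactive), so the curing-agent paste is Category SR.
Oxygen-release tablets: available-oxygen content 11.8 % by mass > 8.5 % by mass → Category OX (Oxidizer).
Category SR quantity: two 2.75 kg packs = 5.5 kg.
5.5 kg exceeds the passenger aircraft limit of 5 kg for Category SR.
Category OX quantity: 237.5 kg.
237.5 kg ≤ 250 kg (passenger aircraft limit, Category OX) — within limit.
The segregation rule (Category OX with Category CG) does not apply to Category SR with Category OX.

No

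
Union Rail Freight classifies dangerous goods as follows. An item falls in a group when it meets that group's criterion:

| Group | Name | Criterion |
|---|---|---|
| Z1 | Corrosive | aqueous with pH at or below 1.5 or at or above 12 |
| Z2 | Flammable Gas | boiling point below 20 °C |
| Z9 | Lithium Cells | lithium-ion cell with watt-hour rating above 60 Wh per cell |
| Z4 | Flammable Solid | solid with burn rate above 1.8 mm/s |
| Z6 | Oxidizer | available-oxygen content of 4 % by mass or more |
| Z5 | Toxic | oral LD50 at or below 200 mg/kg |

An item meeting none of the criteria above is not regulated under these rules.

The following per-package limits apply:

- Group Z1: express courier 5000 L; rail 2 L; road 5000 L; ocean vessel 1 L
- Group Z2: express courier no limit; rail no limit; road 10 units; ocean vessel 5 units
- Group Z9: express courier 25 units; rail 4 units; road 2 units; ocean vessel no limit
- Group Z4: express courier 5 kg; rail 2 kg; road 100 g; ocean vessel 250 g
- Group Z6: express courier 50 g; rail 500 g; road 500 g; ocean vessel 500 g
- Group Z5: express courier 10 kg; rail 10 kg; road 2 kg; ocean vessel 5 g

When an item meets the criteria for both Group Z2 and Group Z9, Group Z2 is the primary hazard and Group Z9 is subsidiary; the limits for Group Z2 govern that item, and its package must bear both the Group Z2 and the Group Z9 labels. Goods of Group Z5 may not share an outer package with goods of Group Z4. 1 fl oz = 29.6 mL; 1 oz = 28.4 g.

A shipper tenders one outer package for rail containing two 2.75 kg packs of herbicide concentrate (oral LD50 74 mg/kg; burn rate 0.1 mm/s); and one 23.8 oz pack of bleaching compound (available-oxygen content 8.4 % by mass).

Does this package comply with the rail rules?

No

Herbicide concentrate: oral LD50 74 mg/kg ≤ 200 mg/kg → Group Z5 (Toxic).
With available-oxygen content 8.4 % by mass (≥ 4 % by mass), the bleaching compound falls in Group Z6.
Group Z6 quantity: one 23.8 oz pack = 675.92 g.
675.92 g exceeds the rail limit of 500 g for Group Z6.
Group Z5 quantity: two 2.75 kg packs = 5.5 kg.
5.5 kg ≤ 10 kg (rail limit, Group Z5) — within limit.
The segregation rule (Group Z5 with Group Z4) does not apply to Group Z6 with Group Z5.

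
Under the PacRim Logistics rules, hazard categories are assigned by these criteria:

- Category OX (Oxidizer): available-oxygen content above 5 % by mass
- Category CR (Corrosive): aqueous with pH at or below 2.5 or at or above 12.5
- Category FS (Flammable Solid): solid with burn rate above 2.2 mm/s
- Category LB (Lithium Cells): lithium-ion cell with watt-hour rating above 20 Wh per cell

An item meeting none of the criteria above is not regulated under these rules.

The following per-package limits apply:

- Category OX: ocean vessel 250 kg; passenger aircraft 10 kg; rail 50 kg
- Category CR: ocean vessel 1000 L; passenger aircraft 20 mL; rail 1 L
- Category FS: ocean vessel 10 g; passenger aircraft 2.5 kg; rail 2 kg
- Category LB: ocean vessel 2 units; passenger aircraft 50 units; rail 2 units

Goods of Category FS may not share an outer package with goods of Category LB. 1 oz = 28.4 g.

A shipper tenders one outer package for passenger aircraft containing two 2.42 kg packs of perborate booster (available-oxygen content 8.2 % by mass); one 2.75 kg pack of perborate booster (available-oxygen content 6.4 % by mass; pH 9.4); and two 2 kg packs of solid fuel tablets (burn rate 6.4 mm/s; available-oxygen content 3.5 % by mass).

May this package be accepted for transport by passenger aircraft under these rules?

Available-oxygen content 8.2 % by mass meets the Category OX criterion (Oxidizer), so the perborate booster is Category OX.
Available-oxygen content 6.4 % by mass meets the Category OX criterion (Oxidizer), so the perborate booster is Category OX.
The solid fuel tablets have burn rate 6.4 mm/s, which is > 2.2 mm/s, so they are Category FS (Flammable Solid).
Total Category OX: (two 2.42 kg packs = 4.84 kg) + 2.75 kg = 7.59 kg.
7.59 kg ≤ 10 kg (passenger aircraft limit, Category OX) — within limit.
Category FS quantity: two 2 kg packs = 4 kg.
4 kg exceeds the passenger aircraft limit of 2.5 kg for Category FS.
The segregation rule (Category FS with Category LB) does not apply to Category OX with Category FS.

No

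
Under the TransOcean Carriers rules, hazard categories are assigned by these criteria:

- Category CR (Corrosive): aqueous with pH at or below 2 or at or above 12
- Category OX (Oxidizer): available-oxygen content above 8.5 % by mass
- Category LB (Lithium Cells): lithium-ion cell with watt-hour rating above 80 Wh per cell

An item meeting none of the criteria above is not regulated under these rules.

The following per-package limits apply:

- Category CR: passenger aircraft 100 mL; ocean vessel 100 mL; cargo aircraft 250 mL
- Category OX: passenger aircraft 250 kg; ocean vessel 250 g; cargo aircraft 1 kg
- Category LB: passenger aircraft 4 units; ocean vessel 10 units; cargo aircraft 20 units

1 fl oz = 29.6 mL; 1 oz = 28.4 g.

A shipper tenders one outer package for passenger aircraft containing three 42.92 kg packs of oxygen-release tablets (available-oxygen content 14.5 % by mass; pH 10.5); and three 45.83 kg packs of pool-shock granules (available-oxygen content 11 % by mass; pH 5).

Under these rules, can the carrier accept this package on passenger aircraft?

Oxygen-release tablets: available-oxygen content 14.5 % by mass > 8.5 % by mass → Category OX (Oxidizer).
Available-oxygen content 11 % by mass meets the Category OX criterion (Oxidizer), so the pool-shock granules are Category OX.
Total Category OX: (three 42.92 kg packs = 128.76 kg) + (three 45.83 kg packs = 137.49 kg) = 266.25 kg.
266.25 kg > 250 kg (passenger aircraft limit, Category OX) — over the limit.

No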